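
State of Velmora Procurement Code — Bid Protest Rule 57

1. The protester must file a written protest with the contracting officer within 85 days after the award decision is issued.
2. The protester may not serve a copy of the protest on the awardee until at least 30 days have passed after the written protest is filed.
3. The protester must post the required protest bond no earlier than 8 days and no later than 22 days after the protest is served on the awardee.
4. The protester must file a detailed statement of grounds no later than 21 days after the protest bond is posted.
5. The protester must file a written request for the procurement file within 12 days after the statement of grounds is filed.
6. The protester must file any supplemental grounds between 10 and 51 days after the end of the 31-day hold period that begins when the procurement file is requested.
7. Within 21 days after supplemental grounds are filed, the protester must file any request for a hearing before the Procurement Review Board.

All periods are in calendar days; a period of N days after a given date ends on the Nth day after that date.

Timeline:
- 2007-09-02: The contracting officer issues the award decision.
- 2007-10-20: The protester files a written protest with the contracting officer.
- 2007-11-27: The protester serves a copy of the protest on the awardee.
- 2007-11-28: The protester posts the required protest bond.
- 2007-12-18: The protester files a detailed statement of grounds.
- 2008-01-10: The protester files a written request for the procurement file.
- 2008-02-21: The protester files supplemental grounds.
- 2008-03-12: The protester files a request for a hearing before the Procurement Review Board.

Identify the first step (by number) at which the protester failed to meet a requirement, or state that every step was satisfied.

Step 1: 85 days after 2007-09-02 (when the award decision is issued) is 2007-11-26; completed 2007-10-20, before the deadline.
Step 2: the earliest permitted date is 30 days after 2007-10-20 (when the written protest is filed), i.e. 2007-11-19; done 2007-11-27 — permitted.
Step 3: the window is 8–22 days after 2007-11-27 (when the protest is served on the awardee), so 2007-12-05 through 2007-12-19; done 2007-11-28 — 7 days before the window opened.
The procedure was therefore not followed at step 3.

Step 3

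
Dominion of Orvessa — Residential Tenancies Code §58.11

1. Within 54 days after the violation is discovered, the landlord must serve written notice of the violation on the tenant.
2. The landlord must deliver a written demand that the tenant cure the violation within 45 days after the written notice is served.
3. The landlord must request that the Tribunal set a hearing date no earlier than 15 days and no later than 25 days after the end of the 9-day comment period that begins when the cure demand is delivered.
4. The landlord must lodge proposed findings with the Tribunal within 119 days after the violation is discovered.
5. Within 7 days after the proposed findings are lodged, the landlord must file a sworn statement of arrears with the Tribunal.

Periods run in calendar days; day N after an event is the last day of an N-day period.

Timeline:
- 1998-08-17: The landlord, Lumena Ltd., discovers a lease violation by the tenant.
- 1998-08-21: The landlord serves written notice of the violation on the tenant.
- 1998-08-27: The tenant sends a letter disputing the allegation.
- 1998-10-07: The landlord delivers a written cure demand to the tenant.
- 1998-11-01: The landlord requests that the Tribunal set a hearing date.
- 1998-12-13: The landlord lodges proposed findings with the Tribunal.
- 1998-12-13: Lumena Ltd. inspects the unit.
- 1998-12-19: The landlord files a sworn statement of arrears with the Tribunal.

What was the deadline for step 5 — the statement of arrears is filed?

Step 5 runs from 1998-12-13, when the proposed findings are lodged. 7 days after 1998-12-13 is 1998-12-20.

1998-12-20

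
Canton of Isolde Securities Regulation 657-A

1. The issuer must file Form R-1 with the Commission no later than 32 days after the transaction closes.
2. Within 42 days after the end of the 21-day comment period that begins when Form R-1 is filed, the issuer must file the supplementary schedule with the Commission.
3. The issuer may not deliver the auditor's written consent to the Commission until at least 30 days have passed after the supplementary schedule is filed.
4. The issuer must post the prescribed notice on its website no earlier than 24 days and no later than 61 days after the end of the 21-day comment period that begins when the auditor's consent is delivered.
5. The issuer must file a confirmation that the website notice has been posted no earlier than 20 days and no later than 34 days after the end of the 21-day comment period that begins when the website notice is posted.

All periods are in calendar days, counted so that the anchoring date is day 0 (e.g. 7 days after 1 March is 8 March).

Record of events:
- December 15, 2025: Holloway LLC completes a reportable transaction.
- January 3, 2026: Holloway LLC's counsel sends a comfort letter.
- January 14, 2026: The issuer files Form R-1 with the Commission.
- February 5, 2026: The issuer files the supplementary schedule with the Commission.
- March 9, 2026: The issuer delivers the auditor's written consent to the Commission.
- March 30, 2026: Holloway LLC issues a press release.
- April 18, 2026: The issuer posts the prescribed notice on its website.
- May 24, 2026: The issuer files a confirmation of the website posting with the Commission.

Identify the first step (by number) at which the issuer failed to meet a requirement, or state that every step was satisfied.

Step 1 — counting 32 days from December 15, 2025 (when the transaction closes) gives a deadline of January 16, 2026; done January 14, 2026 — timely.
Step 2 — counting 42 days from February 4, 2026 (end of the 21-day comment period, which began when Form R-1 is filed on January 14, 2026) gives a deadline of March 18, 2026; completed February 5, 2026, before the deadline.
Step 3 — must wait 30 days from February 5, 2026 (when the supplementary schedule is filed), so not before March 7, 2026; March 9, 2026 is on or after that date.
Step 4 — 24 and 61 days from March 30, 2026 (end of the 21-day comment period, which began when the auditor's consent is delivered on March 9, 2026) are April 23, 2026 and May 30, 2026 respectively; done April 18, 2026 — 5 days before the window opened.
The analysis stops there.

Step 4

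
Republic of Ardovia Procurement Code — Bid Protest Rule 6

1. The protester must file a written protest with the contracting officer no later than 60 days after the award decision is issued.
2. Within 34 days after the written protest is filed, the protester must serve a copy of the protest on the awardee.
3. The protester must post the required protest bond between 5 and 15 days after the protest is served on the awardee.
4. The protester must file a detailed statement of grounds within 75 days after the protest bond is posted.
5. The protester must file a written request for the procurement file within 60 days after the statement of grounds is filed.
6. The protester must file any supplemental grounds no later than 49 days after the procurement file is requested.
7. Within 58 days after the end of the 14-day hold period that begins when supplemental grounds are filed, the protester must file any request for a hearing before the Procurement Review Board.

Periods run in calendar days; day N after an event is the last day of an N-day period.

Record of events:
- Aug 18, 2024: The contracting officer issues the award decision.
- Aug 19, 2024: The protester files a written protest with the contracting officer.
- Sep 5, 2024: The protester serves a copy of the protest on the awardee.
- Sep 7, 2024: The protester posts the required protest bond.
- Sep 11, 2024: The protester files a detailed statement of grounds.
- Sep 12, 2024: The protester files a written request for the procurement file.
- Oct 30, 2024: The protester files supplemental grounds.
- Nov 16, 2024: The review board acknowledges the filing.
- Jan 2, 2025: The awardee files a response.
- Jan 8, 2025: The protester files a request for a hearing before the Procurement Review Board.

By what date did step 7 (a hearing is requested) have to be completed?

Jan 10, 2025

Supplemental grounds are filed on Oct 30, 2024; the 14-day hold period therefore ends Nov 13, 2024, and step 7 runs from that date. 58 days after Nov 13, 2024 is Jan 10, 2025.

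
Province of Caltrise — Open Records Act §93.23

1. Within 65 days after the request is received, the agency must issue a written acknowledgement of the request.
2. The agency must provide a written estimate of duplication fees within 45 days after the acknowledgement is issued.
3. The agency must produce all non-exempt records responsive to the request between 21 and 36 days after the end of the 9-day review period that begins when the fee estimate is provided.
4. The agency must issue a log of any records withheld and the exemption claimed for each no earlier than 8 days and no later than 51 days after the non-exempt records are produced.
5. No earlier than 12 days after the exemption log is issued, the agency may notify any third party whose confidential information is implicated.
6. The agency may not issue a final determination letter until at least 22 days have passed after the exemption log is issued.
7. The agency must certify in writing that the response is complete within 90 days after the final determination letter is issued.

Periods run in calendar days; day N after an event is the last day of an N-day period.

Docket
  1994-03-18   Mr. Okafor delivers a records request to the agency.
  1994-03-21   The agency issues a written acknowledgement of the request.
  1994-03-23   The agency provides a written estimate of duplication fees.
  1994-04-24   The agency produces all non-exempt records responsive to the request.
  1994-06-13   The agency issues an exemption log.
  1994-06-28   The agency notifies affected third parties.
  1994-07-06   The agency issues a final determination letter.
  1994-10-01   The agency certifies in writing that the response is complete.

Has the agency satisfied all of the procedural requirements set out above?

Step 1 — counting 65 days from 1994-03-18 (when the request is received) gives a deadline of 1994-05-22; 1994-03-21 is within that limit.
Step 2 — counting 45 days from 1994-03-21 (when the acknowledgement is issued) gives a deadline of 1994-05-05; 1994-03-23 is within that limit.
Step 3 — 21 and 36 days from 1994-04-01 (end of the 9-day review period, which began when the fee estimate is provided on 1994-03-23) are 1994-04-22 and 1994-05-07 respectively; 1994-04-24 falls inside that range.
Step 4 — 8 and 51 days from 1994-04-24 (when the non-exempt records are produced) are 1994-05-02 and 1994-06-14 respectively; done 1994-06-13 — within the window.
Step 5 — must wait 12 days from 1994-06-13 (when the exemption log is issued), so not before 1994-06-25; 1994-06-28 is on or after that date.
Step 6 — must wait 22 days from 1994-06-13 (when the exemption log is issued), so not before 1994-07-05; done 1994-07-06, after the minimum wait.
Step 7 — counting 90 days from 1994-07-06 (when the final determination letter is issued) gives a deadline of 1994-10-04; 1994-10-01 is within that limit.

Yes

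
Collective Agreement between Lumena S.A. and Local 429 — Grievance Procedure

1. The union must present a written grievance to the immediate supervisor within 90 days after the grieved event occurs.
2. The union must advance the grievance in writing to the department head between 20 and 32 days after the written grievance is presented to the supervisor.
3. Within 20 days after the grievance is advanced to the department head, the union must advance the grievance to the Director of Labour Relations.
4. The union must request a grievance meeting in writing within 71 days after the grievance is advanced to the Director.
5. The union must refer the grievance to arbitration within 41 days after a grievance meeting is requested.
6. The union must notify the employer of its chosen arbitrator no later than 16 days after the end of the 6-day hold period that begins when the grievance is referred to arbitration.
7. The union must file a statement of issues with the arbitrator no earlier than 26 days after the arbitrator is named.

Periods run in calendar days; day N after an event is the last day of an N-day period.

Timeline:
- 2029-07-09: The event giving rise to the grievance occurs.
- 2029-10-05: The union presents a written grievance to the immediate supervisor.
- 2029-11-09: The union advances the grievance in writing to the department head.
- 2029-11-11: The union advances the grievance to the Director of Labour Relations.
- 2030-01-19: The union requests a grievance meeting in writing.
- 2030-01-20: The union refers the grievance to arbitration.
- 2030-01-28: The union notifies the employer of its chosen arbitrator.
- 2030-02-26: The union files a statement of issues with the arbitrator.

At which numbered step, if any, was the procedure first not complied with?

Step 2

(1) due by 2029-07-09 + 90 days = 2029-10-07; 2029-10-05 is within that limit.
(2) the permitted window runs from 2029-10-05 + 20 = 2029-10-25 to 2029-10-05 + 32 = 2029-11-06; 2029-11-09 is 3 days past the end of the window.
The analysis stops there.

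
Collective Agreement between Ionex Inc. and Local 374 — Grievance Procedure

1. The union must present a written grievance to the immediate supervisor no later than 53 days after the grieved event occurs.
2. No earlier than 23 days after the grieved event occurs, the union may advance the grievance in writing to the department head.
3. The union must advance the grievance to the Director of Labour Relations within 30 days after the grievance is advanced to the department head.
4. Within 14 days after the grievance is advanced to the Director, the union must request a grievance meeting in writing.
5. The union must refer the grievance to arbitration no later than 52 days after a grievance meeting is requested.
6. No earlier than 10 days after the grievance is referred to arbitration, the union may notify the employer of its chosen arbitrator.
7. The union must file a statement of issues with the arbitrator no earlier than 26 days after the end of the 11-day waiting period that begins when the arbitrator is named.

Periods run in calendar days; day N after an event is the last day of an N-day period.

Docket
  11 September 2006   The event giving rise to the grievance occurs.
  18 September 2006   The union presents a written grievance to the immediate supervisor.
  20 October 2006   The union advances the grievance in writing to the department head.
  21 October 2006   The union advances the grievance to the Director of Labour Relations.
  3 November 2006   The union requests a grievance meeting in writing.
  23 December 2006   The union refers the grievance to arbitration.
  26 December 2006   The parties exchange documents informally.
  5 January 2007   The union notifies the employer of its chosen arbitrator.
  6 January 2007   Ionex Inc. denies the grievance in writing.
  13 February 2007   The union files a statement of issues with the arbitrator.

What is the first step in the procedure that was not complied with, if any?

(1) due by 11 September 2006 + 53 days = 3 November 2006; completed 18 September 2006, before the deadline.
(2) permitted from 11 September 2006 + 23 days = 4 October 2006 onward; 20 October 2006 is on or after that date.
(3) due by 20 October 2006 + 30 days = 19 November 2006; done 21 October 2006 — timely.
(4) due by 21 October 2006 + 14 days = 4 November 2006; 3 November 2006 is within that limit.
(5) due by 3 November 2006 + 52 days = 25 December 2006; done 23 December 2006 — timely.
(6) permitted from 23 December 2006 + 10 days = 2 January 2007 onward; 5 January 2007 is on or after that date.
(7) permitted from 16 January 2007 + 26 days = 11 February 2007 onward; 13 February 2007 is on or after that date.

None — every step was satisfied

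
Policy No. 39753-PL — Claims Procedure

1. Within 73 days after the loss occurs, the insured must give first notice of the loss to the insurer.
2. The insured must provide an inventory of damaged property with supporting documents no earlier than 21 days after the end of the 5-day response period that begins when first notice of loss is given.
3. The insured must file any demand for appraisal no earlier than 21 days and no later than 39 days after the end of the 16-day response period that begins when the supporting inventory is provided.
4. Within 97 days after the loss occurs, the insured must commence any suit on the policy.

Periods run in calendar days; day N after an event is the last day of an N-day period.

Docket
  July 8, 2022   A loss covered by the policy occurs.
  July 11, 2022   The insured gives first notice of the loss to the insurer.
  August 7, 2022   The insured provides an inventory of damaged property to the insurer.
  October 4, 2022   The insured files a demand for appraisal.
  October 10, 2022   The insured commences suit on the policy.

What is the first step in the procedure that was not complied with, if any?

Step 1 — counting 73 days from July 8, 2022 (when the loss occurs) gives a deadline of September 19, 2022; done July 11, 2022 — timely.
Step 2 — must wait 21 days from July 16, 2022 (end of the 5-day response period, which began when first notice of loss is given on July 11, 2022), so not before August 6, 2022; done August 7, 2022, after the minimum wait.
Step 3 — 21 and 39 days from August 23, 2022 (end of the 16-day response period, which began when the supporting inventory is provided on August 7, 2022) are September 13, 2022 and October 1, 2022 respectively; October 4, 2022 is 3 days past the end of the window.

Step 3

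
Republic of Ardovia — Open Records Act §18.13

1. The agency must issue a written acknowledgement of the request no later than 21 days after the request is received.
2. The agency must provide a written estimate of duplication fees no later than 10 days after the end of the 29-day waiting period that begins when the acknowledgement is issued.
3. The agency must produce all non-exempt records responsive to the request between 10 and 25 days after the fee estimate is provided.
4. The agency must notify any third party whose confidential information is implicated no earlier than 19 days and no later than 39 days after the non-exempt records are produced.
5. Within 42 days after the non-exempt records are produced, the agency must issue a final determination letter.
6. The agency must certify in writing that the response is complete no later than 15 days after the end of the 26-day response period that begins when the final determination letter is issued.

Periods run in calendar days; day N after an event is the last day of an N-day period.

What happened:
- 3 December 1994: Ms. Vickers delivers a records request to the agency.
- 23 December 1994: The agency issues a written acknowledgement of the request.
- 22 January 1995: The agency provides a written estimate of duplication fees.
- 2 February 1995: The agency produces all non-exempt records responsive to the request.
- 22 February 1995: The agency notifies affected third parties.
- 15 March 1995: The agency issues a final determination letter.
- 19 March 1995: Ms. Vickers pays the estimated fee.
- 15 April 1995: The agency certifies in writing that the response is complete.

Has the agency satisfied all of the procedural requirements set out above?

Yes

(1) due by 3 December 1994 + 21 days = 24 December 1994; completed 23 December 1994, before the deadline.
(2) due by 21 January 1995 + 10 days = 31 January 1995; completed 22 January 1995, before the deadline.
(3) the permitted window runs from 22 January 1995 + 10 = 1 February 1995 to 22 January 1995 + 25 = 16 February 1995; done 2 February 1995 — within the window.
(4) the permitted window runs from 2 February 1995 + 19 = 21 February 1995 to 2 February 1995 + 39 = 13 March 1995; 22 February 1995 falls inside that range.
(5) due by 2 February 1995 + 42 days = 16 March 1995; 15 March 1995 is within that limit.
(6) due by 10 April 1995 + 15 days = 25 April 1995; 15 April 1995 is within that limit.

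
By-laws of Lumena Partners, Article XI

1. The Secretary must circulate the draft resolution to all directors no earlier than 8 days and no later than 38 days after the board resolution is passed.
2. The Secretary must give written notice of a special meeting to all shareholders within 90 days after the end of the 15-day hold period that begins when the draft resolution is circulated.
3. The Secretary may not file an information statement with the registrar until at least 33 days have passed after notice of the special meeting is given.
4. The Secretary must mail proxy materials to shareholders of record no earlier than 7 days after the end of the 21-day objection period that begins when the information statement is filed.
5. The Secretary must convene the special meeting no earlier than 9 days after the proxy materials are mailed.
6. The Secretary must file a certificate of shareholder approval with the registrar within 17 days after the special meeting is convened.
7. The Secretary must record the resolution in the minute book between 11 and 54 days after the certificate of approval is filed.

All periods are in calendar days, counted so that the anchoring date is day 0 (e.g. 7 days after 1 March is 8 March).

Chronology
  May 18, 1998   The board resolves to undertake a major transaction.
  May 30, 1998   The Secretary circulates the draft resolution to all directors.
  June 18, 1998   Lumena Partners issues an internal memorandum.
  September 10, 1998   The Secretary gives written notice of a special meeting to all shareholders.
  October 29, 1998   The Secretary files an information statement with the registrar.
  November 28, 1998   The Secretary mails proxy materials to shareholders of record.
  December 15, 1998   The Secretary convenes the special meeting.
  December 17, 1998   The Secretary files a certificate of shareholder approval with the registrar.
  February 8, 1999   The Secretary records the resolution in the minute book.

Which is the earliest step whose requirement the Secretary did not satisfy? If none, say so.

None — every step was satisfied

(1) the permitted window runs from May 18, 1998 + 8 = May 26, 1998 to May 18, 1998 + 38 = June 25, 1998; May 30, 1998 falls inside that range.
(2) due by June 14, 1998 + 90 days = September 12, 1998; September 10, 1998 is within that limit.
(3) permitted from September 10, 1998 + 33 days = October 13, 1998 onward; done October 29, 1998, after the minimum wait.
(4) permitted from November 19, 1998 + 7 days = November 26, 1998 onward; done November 28, 1998 — permitted.
(5) permitted from November 28, 1998 + 9 days = December 7, 1998 onward; done December 15, 1998, after the minimum wait.
(6) due by December 15, 1998 + 17 days = January 1, 1999; done December 17, 1998 — timely.
(7) the permitted window runs from December 17, 1998 + 11 = December 28, 1998 to December 17, 1998 + 54 = February 9, 1999; done February 8, 1999 — within the window.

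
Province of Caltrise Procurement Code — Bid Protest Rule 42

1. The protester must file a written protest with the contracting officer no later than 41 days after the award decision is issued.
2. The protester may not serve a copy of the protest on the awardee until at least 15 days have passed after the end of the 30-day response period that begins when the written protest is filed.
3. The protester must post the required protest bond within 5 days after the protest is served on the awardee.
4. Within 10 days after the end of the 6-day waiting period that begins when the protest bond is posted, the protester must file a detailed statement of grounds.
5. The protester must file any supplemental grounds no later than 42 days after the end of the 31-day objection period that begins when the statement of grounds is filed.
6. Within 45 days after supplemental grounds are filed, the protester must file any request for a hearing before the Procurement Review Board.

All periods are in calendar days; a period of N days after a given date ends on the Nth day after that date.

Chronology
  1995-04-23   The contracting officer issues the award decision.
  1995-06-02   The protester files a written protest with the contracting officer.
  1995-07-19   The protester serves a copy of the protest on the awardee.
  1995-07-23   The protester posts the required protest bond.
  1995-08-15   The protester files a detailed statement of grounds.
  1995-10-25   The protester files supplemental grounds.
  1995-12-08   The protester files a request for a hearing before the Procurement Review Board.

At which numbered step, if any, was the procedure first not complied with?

Step 1: 41 days after 1995-04-23 (when the award decision is issued) is 1995-06-03; done 1995-06-02 — timely.
Step 2: the earliest permitted date is 15 days after 1995-07-02 (end of the 30-day response period, which began when the written protest is filed on 1995-06-02), i.e. 1995-07-17; done 1995-07-19 — permitted.
Step 3: 5 days after 1995-07-19 (when the protest is served on the awardee) is 1995-07-24; done 1995-07-23 — timely.
Step 4: 10 days after 1995-07-29 (end of the 6-day waiting period, which began when the protest bond is posted on 1995-07-23) is 1995-08-08; not done until 1995-08-15, 7 days after the deadline.

Step 4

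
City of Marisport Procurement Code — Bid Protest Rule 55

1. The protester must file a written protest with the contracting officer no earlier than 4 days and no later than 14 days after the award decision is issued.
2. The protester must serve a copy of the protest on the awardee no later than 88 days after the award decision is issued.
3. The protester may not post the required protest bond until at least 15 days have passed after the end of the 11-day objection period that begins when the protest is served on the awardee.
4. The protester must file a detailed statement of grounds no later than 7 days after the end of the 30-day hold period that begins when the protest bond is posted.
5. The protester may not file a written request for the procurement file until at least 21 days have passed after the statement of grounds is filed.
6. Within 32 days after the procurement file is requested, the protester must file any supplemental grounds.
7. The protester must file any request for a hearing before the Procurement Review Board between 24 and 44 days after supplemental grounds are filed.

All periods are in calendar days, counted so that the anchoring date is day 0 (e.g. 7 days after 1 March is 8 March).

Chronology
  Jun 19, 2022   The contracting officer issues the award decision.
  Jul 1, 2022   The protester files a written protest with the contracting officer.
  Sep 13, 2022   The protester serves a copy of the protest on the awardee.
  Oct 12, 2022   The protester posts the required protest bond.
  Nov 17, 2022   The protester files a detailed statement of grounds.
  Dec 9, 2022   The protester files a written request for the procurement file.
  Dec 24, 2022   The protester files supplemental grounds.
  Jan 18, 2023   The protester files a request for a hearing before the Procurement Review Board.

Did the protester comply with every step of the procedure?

Yes

Step 1 — 4 and 14 days from Jun 19, 2022 (when the award decision is issued) are Jun 23, 2022 and Jul 3, 2022 respectively; Jul 1, 2022 falls inside that range.
Step 2 — counting 88 days from Jun 19, 2022 (when the award decision is issued) gives a deadline of Sep 15, 2022; Sep 13, 2022 is within that limit.
Step 3 — must wait 15 days from Sep 24, 2022 (end of the 11-day objection period, which began when the protest is served on the awardee on Sep 13, 2022), so not before Oct 9, 2022; done Oct 12, 2022 — permitted.
Step 4 — counting 7 days from Nov 11, 2022 (end of the 30-day hold period, which began when the protest bond is posted on Oct 12, 2022) gives a deadline of Nov 18, 2022; completed Nov 17, 2022, before the deadline.
Step 5 — must wait 21 days from Nov 17, 2022 (when the statement of grounds is filed), so not before Dec 8, 2022; done Dec 9, 2022, after the minimum wait.
Step 6 — counting 32 days from Dec 9, 2022 (when the procurement file is requested) gives a deadline of Jan 10, 2023; completed Dec 24, 2022, before the deadline.
Step 7 — 24 and 44 days from Dec 24, 2022 (when supplemental grounds are filed) are Jan 17, 2023 and Feb 6, 2023 respectively; Jan 18, 2023 falls inside that range.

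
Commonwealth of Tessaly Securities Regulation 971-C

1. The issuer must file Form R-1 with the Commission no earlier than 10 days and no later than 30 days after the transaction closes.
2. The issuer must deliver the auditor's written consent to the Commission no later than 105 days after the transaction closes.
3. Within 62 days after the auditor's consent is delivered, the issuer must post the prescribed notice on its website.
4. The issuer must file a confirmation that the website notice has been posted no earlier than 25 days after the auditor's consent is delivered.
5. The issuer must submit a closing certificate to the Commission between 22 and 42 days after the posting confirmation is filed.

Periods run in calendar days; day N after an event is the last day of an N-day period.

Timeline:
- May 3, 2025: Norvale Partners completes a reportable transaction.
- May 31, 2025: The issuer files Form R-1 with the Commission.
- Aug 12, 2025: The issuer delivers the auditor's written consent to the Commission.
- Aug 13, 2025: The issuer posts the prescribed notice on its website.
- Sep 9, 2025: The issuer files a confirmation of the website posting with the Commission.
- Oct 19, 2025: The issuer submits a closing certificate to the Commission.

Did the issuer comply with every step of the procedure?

Yes

(1) the permitted window runs from May 3, 2025 + 10 = May 13, 2025 to May 3, 2025 + 30 = Jun 2, 2025; done May 31, 2025, which is between those dates.
(2) due by May 3, 2025 + 105 days = Aug 16, 2025; done Aug 12, 2025 — timely.
(3) due by Aug 12, 2025 + 62 days = Oct 13, 2025; done Aug 13, 2025 — timely.
(4) permitted from Aug 12, 2025 + 25 days = Sep 6, 2025 onward; done Sep 9, 2025 — permitted.
(5) the permitted window runs from Sep 9, 2025 + 22 = Oct 1, 2025 to Sep 9, 2025 + 42 = Oct 21, 2025; done Oct 19, 2025 — within the window.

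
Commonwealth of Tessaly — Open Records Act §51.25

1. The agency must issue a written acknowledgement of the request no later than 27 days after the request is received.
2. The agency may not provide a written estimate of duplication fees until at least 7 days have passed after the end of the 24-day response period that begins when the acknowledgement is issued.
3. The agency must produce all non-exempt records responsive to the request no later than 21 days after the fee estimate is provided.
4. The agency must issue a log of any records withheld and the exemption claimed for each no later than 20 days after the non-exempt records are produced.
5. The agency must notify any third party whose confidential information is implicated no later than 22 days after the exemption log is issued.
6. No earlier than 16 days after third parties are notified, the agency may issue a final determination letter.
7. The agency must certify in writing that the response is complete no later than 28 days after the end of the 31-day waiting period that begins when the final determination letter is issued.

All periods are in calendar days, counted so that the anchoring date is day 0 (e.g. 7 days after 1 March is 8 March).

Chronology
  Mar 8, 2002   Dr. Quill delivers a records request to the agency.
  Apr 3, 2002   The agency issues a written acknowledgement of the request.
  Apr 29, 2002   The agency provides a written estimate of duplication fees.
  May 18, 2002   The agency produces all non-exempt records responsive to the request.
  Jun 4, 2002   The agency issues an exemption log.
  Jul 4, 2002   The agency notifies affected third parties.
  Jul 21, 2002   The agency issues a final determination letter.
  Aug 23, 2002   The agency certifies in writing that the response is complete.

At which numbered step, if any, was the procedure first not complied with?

Step 2

Step 1 — counting 27 days from Mar 8, 2002 (when the request is received) gives a deadline of Apr 4, 2002; Apr 3, 2002 is within that limit.
Step 2 — must wait 7 days from Apr 27, 2002 (end of the 24-day response period, which began when the acknowledgement is issued on Apr 3, 2002), so not before May 4, 2002; Apr 29, 2002 is 5 days before the earliest permitted date.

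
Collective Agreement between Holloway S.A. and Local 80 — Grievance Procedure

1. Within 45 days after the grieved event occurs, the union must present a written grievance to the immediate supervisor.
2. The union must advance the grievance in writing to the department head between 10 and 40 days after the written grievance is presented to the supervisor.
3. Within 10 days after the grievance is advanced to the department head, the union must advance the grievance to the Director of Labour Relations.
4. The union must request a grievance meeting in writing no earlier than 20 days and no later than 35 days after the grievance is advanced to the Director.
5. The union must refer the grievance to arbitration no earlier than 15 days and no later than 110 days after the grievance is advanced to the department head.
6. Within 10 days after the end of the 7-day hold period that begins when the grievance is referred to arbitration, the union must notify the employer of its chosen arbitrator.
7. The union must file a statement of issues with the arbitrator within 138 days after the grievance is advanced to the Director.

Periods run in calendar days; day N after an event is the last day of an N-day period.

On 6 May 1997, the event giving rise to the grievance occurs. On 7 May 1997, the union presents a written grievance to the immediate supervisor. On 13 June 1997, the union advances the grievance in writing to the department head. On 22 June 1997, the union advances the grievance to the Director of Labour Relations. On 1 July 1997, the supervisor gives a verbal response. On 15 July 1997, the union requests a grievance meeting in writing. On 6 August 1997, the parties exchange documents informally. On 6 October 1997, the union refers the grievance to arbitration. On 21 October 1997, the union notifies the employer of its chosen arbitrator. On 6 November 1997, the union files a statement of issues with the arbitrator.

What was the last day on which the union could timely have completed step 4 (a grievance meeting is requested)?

Step 4 runs from 22 June 1997, when the grievance is advanced to the Director. The window is 20–35 days after 22 June 1997; it closes on 27 July 1997.

27 July 1997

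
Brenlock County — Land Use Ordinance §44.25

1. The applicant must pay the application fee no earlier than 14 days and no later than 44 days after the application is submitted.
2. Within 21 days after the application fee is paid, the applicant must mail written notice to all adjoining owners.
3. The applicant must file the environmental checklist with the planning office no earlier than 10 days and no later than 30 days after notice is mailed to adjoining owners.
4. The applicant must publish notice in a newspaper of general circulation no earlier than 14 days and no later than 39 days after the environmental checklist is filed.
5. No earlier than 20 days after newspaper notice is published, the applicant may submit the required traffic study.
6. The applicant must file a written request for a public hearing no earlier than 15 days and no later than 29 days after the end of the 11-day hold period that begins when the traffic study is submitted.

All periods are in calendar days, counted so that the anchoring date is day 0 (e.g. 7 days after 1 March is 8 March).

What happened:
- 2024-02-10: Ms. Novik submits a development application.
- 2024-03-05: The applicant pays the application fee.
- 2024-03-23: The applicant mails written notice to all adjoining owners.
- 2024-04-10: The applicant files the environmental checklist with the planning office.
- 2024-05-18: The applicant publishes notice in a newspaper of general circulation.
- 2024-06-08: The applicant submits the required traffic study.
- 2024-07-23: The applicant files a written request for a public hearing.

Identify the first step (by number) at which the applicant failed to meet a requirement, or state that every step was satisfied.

Step 1: the window is 14–44 days after 2024-02-10 (when the application is submitted), so 2024-02-24 through 2024-03-25; done 2024-03-05 — within the window.
Step 2: 21 days after 2024-03-05 (when the application fee is paid) is 2024-03-26; done 2024-03-23 — timely.
Step 3: the window is 10–30 days after 2024-03-23 (when notice is mailed to adjoining owners), so 2024-04-02 through 2024-04-22; 2024-04-10 falls inside that range.
Step 4: the window is 14–39 days after 2024-04-10 (when the environmental checklist is filed), so 2024-04-24 through 2024-05-19; 2024-05-18 falls inside that range.
Step 5: the earliest permitted date is 20 days after 2024-05-18 (when newspaper notice is published), i.e. 2024-06-07; done 2024-06-08 — permitted.
Step 6: the window is 15–29 days after 2024-06-19 (end of the 11-day hold period, which began when the traffic study is submitted on 2024-06-08), so 2024-07-04 through 2024-07-18; done 2024-07-23 — 5 days after the window closed.

Step 6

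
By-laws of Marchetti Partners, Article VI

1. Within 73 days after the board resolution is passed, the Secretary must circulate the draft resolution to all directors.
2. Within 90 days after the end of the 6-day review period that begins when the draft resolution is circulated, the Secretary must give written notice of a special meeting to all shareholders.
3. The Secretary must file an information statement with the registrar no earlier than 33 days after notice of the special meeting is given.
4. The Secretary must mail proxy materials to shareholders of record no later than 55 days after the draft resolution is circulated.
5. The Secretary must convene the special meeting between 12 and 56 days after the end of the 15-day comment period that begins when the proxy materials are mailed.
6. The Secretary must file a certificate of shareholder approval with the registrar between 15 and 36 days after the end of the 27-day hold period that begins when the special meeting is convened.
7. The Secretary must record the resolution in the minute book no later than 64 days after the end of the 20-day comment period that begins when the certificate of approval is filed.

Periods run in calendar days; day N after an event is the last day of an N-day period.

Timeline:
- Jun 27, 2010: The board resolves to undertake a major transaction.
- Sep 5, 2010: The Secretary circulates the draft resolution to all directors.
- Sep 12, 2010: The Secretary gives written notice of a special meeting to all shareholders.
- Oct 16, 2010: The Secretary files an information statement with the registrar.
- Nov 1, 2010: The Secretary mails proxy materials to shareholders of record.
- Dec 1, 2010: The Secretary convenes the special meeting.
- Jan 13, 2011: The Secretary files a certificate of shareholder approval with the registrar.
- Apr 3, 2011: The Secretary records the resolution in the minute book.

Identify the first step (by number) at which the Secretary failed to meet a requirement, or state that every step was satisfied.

Step 1 — counting 73 days from Jun 27, 2010 (when the board resolution is passed) gives a deadline of Sep 8, 2010; completed Sep 5, 2010, before the deadline.
Step 2 — counting 90 days from Sep 11, 2010 (end of the 6-day review period, which began when the draft resolution is circulated on Sep 5, 2010) gives a deadline of Dec 10, 2010; done Sep 12, 2010 — timely.
Step 3 — must wait 33 days from Sep 12, 2010 (when notice of the special meeting is given), so not before Oct 15, 2010; done Oct 16, 2010, after the minimum wait.
Step 4 — counting 55 days from Sep 5, 2010 (when the draft resolution is circulated) gives a deadline of Oct 30, 2010; Nov 1, 2010 misses that deadline by 2 days.

Step 4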